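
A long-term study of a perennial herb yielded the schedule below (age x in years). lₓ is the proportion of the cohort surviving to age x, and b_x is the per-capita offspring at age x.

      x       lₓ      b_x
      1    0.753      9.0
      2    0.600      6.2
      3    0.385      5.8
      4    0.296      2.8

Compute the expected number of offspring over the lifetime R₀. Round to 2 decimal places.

13.56

R₀ = Σ lₓ b_x:
  age 1: 0.753 × 9.0 = 6.7770
  age 2: 0.600 × 6.2 = 3.7200
  age 3: 0.385 × 5.8 = 2.2330
  age 4: 0.296 × 2.8 = 0.8288
R₀ = 6.7770 + 3.7200 + 2.2330 + 0.8288 = 13.5588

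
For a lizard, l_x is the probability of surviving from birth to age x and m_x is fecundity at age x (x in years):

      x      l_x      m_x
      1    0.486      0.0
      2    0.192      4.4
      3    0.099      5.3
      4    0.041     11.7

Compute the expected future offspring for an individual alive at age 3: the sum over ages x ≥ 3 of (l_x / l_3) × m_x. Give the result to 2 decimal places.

l_3 = 0.099. Conditional survival from age 3 to x is l_x / l_3.
  x=3: (0.099/0.099) × 5.3 = 5.3000
  x=4: (0.041/0.099) × 11.7 = 4.8455
Sum = 5.3000 + 4.8455 = 10.1455

10.15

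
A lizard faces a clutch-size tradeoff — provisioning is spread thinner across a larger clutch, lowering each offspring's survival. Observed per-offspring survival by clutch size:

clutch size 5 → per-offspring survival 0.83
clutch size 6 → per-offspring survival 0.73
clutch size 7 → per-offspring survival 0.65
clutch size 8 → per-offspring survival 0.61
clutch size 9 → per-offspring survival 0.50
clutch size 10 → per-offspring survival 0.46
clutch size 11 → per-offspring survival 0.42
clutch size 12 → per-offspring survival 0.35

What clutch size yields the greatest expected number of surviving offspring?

Expected surviving offspring = c × s(c):
  c=5: 5 × 0.83 = 4.150
  c=6: 6 × 0.73 = 4.380
  c=7: 7 × 0.65 = 4.550
  c=8: 8 × 0.61 = 4.880
  c=9: 9 × 0.50 = 4.500
  c=10: 10 × 0.46 = 4.600
  c=11: 11 × 0.42 = 4.620
  c=12: 12 × 0.35 = 4.200
Maximum at c = 8 (4.880 surviving offspring).

8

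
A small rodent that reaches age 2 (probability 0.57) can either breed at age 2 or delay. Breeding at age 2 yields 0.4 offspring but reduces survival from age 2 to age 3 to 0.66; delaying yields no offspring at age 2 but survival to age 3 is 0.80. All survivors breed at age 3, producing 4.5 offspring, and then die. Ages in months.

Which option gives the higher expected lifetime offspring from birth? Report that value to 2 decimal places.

breed at age 2: R₀ = 0.57 × (0.4 + 0.66 × 4.5) = 0.57 × 3.3700 = 1.9209
delay to age 3: R₀ = 0.57 × (0.80 × 4.5) = 0.57 × 3.6000 = 2.0520
Higher: delay to age 3 (2.0520).

2.05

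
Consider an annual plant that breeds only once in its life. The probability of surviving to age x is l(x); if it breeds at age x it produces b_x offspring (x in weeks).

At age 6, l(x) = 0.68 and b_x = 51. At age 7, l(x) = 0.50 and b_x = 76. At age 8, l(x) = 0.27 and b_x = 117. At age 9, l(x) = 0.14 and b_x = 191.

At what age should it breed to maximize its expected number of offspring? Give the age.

7

Expected offspring if breeding at age x = l(x) × b_x:
  age 6: 0.68 × 51 = 34.680
  age 7: 0.50 × 76 = 38.000
  age 8: 0.27 × 117 = 31.590
  age 9: 0.14 × 191 = 26.740
Maximum at age 7 (38.000).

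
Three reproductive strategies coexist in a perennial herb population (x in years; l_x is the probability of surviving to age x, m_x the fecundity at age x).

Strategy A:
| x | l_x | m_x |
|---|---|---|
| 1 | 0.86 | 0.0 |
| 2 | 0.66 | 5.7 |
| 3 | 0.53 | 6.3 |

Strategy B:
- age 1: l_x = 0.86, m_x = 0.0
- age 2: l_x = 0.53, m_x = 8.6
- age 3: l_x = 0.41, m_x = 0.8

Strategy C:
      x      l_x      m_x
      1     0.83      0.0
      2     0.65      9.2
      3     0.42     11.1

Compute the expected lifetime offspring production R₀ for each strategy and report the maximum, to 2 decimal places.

10.64

Strategy A: R₀ = 0.86×0.0 + 0.66×5.7 + 0.53×6.3 = 7.1010
Strategy B: R₀ = 0.86×0.0 + 0.53×8.6 + 0.41×0.8 = 4.8860
Strategy C: R₀ = 0.83×0.0 + 0.65×9.2 + 0.42×11.1 = 10.6420
Highest R₀: strategy C with 10.6420.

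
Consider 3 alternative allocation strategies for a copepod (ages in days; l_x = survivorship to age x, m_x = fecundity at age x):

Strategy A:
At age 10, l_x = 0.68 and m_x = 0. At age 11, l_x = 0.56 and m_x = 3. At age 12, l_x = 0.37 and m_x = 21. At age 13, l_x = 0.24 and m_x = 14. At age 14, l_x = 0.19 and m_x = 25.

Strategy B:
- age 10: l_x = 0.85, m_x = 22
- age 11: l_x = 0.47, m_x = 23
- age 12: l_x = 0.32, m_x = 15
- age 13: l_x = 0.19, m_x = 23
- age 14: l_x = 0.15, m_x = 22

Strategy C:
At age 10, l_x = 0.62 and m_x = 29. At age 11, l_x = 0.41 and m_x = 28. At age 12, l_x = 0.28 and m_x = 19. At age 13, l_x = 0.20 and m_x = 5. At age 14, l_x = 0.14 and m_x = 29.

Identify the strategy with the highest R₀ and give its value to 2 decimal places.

Strategy A: R₀ = 0.68×0 + 0.56×3 + 0.37×21 + 0.24×14 + 0.19×25 = 17.5600
Strategy B: R₀ = 0.85×22 + 0.47×23 + 0.32×15 + 0.19×23 + 0.15×22 = 41.9800
Strategy C: R₀ = 0.62×29 + 0.41×28 + 0.28×19 + 0.20×5 + 0.14×29 = 39.8400
Highest R₀: strategy B with 41.9800.

41.98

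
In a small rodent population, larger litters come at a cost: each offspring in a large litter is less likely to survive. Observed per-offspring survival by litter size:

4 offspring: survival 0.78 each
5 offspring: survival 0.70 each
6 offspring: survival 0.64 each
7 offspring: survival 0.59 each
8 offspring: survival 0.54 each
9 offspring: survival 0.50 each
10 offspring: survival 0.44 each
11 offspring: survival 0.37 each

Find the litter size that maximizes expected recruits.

9

Expected recruits = c × s(c):
  c=4: 4 × 0.78 = 3.120
  c=5: 5 × 0.70 = 3.500
  c=6: 6 × 0.64 = 3.840
  c=7: 7 × 0.59 = 4.130
  c=8: 8 × 0.54 = 4.320
  c=9: 9 × 0.50 = 4.500
  c=10: 10 × 0.44 = 4.400
  c=11: 11 × 0.37 = 4.070
Maximum at c = 9 (4.500 recruits).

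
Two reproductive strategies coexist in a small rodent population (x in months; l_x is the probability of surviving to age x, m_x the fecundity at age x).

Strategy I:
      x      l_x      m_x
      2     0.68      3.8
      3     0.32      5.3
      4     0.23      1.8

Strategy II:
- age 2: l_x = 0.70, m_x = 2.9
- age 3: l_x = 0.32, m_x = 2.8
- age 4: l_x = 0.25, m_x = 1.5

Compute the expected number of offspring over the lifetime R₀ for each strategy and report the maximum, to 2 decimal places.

Strategy I: R₀ = 0.68×3.8 + 0.32×5.3 + 0.23×1.8 = 4.6940
Strategy II: R₀ = 0.70×2.9 + 0.32×2.8 + 0.25×1.5 = 3.3010
Highest R₀: strategy I with 4.6940.

4.69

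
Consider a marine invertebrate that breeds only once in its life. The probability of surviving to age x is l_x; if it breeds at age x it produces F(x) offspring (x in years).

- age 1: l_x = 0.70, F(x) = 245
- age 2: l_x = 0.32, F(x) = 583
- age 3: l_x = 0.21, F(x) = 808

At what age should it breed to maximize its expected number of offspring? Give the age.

2

Expected offspring if breeding at age x = l_x × F(x):
  age 1: 0.70 × 245 = 171.500
  age 2: 0.32 × 583 = 186.560
  age 3: 0.21 × 808 = 169.680
Maximum at age 2 (186.560).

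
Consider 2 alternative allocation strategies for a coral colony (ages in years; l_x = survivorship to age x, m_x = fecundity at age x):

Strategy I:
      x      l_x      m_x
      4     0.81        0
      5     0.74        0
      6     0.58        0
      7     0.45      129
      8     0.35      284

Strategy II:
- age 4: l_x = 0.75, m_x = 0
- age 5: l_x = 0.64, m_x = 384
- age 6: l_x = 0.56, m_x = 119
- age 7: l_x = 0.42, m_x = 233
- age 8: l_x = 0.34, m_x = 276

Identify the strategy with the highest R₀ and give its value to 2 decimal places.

504.10

Strategy I: R₀ = 0.81×0 + 0.74×0 + 0.58×0 + 0.45×129 + 0.35×284 = 157.4500
Strategy II: R₀ = 0.75×0 + 0.64×384 + 0.56×119 + 0.42×233 + 0.34×276 = 504.1000
Highest R₀: strategy II with 504.1000.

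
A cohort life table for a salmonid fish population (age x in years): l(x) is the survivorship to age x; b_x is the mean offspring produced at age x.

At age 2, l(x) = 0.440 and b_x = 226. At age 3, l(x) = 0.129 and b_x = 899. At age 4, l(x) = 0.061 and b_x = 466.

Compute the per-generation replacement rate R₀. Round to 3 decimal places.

243.837

R₀ = Σ l(x) b_x:
  age 2: 0.440 × 226 = 99.4400
  age 3: 0.129 × 899 = 115.9710
  age 4: 0.061 × 466 = 28.4260
R₀ = 99.4400 + 115.9710 + 28.4260 = 243.8370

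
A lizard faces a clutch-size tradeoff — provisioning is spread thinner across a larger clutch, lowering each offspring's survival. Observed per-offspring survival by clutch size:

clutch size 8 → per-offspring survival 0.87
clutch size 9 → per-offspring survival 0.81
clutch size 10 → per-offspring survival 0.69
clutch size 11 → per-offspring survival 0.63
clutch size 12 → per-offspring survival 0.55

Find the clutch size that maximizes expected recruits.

Expected recruits = c × s(c):
  c=8: 8 × 0.87 = 6.960
  c=9: 9 × 0.81 = 7.290
  c=10: 10 × 0.69 = 6.900
  c=11: 11 × 0.63 = 6.930
  c=12: 12 × 0.55 = 6.600
Maximum at c = 9 (7.290 recruits).

9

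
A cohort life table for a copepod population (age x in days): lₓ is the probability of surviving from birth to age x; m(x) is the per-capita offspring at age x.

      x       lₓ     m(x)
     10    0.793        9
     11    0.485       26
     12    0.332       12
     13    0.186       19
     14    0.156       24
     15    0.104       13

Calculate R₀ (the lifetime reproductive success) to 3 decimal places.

R₀ = Σ lₓ m(x):
  age 10: 0.793 × 9 = 7.1370
  age 11: 0.485 × 26 = 12.6100
  age 12: 0.332 × 12 = 3.9840
  age 13: 0.186 × 19 = 3.5340
  age 14: 0.156 × 24 = 3.7440
  age 15: 0.104 × 13 = 1.3520
R₀ = 7.1370 + 12.6100 + 3.9840 + 3.5340 + 3.7440 + 1.3520 = 32.3610

32.361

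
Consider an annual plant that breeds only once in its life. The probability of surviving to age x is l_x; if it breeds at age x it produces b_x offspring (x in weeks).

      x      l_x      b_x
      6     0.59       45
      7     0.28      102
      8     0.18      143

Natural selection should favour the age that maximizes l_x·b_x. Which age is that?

7

Expected offspring if breeding at age x = l_x × b_x:
  age 6: 0.59 × 45 = 26.550
  age 7: 0.28 × 102 = 28.560
  age 8: 0.18 × 143 = 25.740
Maximum at age 7 (28.560).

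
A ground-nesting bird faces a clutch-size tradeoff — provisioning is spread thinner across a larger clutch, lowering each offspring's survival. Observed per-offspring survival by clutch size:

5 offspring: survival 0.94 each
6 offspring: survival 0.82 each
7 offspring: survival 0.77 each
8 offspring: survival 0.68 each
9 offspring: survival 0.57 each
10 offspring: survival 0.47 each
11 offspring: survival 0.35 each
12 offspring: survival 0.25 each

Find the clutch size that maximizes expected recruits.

8

Expected recruits = c × s(c):
  c=5: 5 × 0.94 = 4.700
  c=6: 6 × 0.82 = 4.920
  c=7: 7 × 0.77 = 5.390
  c=8: 8 × 0.68 = 5.440
  c=9: 9 × 0.57 = 5.130
  c=10: 10 × 0.47 = 4.700
  c=11: 11 × 0.35 = 3.850
  c=12: 12 × 0.25 = 3.000
Maximum at c = 8 (5.440 recruits).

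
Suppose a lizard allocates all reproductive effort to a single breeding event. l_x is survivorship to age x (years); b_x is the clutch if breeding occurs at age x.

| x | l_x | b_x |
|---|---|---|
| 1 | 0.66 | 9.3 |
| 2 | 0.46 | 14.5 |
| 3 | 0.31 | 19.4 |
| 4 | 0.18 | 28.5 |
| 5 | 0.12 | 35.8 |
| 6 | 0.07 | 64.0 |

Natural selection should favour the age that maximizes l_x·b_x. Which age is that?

2

Expected offspring if breeding at age x = l_x × b_x:
  age 1: 0.66 × 9.3 = 6.138
  age 2: 0.46 × 14.5 = 6.670
  age 3: 0.31 × 19.4 = 6.014
  age 4: 0.18 × 28.5 = 5.130
  age 5: 0.12 × 35.8 = 4.296
  age 6: 0.07 × 64.0 = 4.480
Maximum at age 2 (6.670).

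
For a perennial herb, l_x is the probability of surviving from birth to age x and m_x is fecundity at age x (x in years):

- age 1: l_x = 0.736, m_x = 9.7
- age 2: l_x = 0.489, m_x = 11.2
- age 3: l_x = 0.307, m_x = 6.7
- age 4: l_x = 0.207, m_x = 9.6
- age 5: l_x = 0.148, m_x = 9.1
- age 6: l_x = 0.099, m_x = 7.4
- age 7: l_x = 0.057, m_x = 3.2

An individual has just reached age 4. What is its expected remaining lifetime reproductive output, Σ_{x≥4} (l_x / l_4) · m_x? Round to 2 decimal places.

l_4 = 0.207. Conditional survival from age 4 to x is l_x / l_4.
  x=4: (0.207/0.207) × 9.6 = 9.6000
  x=5: (0.148/0.207) × 9.1 = 6.5063
  x=6: (0.099/0.207) × 7.4 = 3.5391
  x=7: (0.057/0.207) × 3.2 = 0.8812
Sum = 9.6000 + 6.5063 + 3.5391 + 0.8812 = 20.5266

20.53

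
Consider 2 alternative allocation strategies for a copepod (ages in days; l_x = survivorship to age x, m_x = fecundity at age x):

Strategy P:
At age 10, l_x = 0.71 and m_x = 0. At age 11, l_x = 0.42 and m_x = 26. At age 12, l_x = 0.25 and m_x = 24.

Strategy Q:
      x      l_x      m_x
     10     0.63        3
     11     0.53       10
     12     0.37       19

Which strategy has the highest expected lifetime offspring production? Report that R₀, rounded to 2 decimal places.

Strategy P: R₀ = 0.71×0 + 0.42×26 + 0.25×24 = 16.9200
Strategy Q: R₀ = 0.63×3 + 0.53×10 + 0.37×19 = 14.2200
Highest R₀: strategy P with 16.9200.

16.92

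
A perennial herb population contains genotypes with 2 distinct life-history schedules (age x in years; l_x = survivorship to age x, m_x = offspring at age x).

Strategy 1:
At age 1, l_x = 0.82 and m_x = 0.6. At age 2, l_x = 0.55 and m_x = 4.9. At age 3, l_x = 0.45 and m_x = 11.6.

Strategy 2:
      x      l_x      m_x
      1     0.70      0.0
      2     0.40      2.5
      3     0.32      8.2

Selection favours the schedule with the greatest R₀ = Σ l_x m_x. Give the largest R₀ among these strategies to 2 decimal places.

8.41

Strategy 1: R₀ = 0.82×0.6 + 0.55×4.9 + 0.45×11.6 = 8.4070
Strategy 2: R₀ = 0.70×0.0 + 0.40×2.5 + 0.32×8.2 = 3.6240
Highest R₀: strategy 1 with 8.4070.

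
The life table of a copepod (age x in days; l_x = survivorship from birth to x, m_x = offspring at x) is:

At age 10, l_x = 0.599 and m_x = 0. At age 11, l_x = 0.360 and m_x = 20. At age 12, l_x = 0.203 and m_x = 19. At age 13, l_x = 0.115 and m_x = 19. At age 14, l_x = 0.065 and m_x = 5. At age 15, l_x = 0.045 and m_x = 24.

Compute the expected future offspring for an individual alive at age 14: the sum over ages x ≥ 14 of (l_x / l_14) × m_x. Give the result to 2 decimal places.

l_14 = 0.065. Conditional survival from age 14 to x is l_x / l_14.
  x=14: (0.065/0.065) × 5 = 5.0000
  x=15: (0.045/0.065) × 24 = 16.6154
Sum = 5.0000 + 16.6154 = 21.6154

21.62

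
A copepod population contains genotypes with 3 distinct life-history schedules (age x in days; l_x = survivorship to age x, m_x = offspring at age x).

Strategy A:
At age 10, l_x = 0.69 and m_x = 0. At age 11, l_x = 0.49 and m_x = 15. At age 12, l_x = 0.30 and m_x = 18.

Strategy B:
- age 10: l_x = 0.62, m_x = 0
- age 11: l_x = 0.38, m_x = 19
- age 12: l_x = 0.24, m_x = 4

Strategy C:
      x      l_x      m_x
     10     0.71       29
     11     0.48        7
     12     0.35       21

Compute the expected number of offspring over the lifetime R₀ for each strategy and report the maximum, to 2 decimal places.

31.30

Strategy A: R₀ = 0.69×0 + 0.49×15 + 0.30×18 = 12.7500
Strategy B: R₀ = 0.62×0 + 0.38×19 + 0.24×4 = 8.1800
Strategy C: R₀ = 0.71×29 + 0.48×7 + 0.35×21 = 31.3000
Highest R₀: strategy C with 31.3000.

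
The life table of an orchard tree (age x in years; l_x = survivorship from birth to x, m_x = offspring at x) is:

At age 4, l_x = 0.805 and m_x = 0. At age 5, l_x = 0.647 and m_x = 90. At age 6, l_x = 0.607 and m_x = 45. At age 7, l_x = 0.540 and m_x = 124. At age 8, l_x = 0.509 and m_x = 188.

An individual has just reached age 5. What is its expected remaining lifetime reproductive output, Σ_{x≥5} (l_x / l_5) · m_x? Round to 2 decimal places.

l_5 = 0.647. Conditional survival from age 5 to x is l_x / l_5.
  x=5: (0.647/0.647) × 90 = 90.0000
  x=6: (0.607/0.647) × 45 = 42.2179
  x=7: (0.540/0.647) × 124 = 103.4930
  x=8: (0.509/0.647) × 188 = 147.9011
Sum = 90.0000 + 42.2179 + 103.4930 + 147.9011 = 383.6121

383.61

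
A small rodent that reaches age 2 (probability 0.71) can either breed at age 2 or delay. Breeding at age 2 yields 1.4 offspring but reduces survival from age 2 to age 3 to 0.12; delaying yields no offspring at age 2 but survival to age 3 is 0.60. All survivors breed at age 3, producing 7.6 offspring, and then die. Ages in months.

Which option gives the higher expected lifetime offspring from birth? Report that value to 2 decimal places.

3.24

breed at age 2: R₀ = 0.71 × (1.4 + 0.12 × 7.6) = 0.71 × 2.3120 = 1.6415
delay to age 3: R₀ = 0.71 × (0.60 × 7.6) = 0.71 × 4.5600 = 3.2376
Higher: delay to age 3 (3.2376).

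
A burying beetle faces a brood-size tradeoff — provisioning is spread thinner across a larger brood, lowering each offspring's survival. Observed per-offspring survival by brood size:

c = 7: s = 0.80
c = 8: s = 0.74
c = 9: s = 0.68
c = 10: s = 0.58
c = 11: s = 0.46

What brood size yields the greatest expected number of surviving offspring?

Expected surviving offspring = c × s(c):
  c=7: 7 × 0.80 = 5.600
  c=8: 8 × 0.74 = 5.920
  c=9: 9 × 0.68 = 6.120
  c=10: 10 × 0.58 = 5.800
  c=11: 11 × 0.46 = 5.060
Maximum at c = 9 (6.120 surviving offspring).

9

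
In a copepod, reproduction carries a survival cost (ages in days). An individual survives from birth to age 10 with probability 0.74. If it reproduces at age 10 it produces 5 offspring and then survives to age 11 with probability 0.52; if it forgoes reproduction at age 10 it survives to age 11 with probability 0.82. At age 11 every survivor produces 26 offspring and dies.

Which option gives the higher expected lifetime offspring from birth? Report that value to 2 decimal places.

breed at age 10: R₀ = 0.74 × (5 + 0.52 × 26) = 0.74 × 18.5200 = 13.7048
delay to age 11: R₀ = 0.74 × (0.82 × 26) = 0.74 × 21.3200 = 15.7768
Higher: delay to age 11 (15.7768).

15.78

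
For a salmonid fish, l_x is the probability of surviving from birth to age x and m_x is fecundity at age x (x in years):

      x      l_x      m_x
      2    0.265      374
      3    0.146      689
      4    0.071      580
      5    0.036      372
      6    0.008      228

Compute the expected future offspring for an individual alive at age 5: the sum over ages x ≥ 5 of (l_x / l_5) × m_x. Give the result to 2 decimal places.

l_5 = 0.036. Conditional survival from age 5 to x is l_x / l_5.
  x=5: (0.036/0.036) × 372 = 372.0000
  x=6: (0.008/0.036) × 228 = 50.6667
Sum = 372.0000 + 50.6667 = 422.6667

422.67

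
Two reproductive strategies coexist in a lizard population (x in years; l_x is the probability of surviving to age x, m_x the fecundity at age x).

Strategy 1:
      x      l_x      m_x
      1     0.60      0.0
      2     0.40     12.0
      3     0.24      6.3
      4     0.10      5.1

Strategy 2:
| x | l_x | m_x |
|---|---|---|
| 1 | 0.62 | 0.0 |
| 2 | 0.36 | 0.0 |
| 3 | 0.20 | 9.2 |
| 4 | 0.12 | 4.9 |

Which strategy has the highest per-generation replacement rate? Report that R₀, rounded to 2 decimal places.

6.82

Strategy 1: R₀ = 0.60×0.0 + 0.40×12.0 + 0.24×6.3 + 0.10×5.1 = 6.8220
Strategy 2: R₀ = 0.62×0.0 + 0.36×0.0 + 0.20×9.2 + 0.12×4.9 = 2.4280
Highest R₀: strategy 1 with 6.8220.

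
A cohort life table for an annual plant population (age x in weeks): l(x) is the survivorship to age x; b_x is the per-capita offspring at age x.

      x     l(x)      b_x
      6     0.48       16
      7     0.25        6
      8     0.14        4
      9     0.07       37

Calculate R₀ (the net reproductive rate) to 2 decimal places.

R₀ = Σ l(x) b_x:
  age 6: 0.48 × 16 = 7.6800
  age 7: 0.25 × 6 = 1.5000
  age 8: 0.14 × 4 = 0.5600
  age 9: 0.07 × 37 = 2.5900
R₀ = 7.6800 + 1.5000 + 0.5600 + 2.5900 = 12.3300

12.33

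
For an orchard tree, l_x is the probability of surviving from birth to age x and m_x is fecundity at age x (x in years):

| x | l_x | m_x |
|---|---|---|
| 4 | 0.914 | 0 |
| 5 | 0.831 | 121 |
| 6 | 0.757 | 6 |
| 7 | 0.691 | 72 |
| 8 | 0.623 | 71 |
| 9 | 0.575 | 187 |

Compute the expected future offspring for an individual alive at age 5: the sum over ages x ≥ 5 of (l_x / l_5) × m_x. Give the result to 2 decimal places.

l_5 = 0.831. Conditional survival from age 5 to x is l_x / l_5.
  x=5: (0.831/0.831) × 121 = 121.0000
  x=6: (0.757/0.831) × 6 = 5.4657
  x=7: (0.691/0.831) × 72 = 59.8700
  x=8: (0.623/0.831) × 71 = 53.2286
  x=9: (0.575/0.831) × 187 = 129.3923
Sum = 121.0000 + 5.4657 + 59.8700 + 53.2286 + 129.3923 = 368.9567

368.96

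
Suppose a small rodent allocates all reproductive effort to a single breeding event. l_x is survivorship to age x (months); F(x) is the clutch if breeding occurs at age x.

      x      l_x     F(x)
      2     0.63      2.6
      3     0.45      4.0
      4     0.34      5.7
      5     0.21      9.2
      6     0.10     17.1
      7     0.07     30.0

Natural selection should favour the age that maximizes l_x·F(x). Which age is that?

Expected offspring if breeding at age x = l_x × F(x):
  age 2: 0.63 × 2.6 = 1.638
  age 3: 0.45 × 4.0 = 1.800
  age 4: 0.34 × 5.7 = 1.938
  age 5: 0.21 × 9.2 = 1.932
  age 6: 0.10 × 17.1 = 1.710
  age 7: 0.07 × 30.0 = 2.100
Maximum at age 7 (2.100).

7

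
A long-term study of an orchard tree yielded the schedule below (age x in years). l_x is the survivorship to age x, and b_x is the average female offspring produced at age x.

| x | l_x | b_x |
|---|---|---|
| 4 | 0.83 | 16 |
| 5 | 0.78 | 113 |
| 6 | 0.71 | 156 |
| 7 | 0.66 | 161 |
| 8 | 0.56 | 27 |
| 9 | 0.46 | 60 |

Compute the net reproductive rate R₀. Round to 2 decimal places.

361.16

R₀ = Σ l_x b_x:
  age 4: 0.83 × 16 = 13.2800
  age 5: 0.78 × 113 = 88.1400
  age 6: 0.71 × 156 = 110.7600
  age 7: 0.66 × 161 = 106.2600
  age 8: 0.56 × 27 = 15.1200
  age 9: 0.46 × 60 = 27.6000
R₀ = 13.2800 + 88.1400 + 110.7600 + 106.2600 + 15.1200 + 27.6000 = 361.1600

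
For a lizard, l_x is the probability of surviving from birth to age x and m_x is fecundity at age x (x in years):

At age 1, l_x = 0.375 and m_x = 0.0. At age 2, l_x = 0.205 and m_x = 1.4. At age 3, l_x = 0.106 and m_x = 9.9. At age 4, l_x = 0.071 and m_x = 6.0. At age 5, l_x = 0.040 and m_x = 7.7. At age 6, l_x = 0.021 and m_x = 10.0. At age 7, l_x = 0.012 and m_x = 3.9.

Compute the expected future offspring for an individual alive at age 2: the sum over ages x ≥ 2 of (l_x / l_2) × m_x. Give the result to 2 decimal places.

l_2 = 0.205. Conditional survival from age 2 to x is l_x / l_2.
  x=2: (0.205/0.205) × 1.4 = 1.4000
  x=3: (0.106/0.205) × 9.9 = 5.1190
  x=4: (0.071/0.205) × 6.0 = 2.0780
  x=5: (0.040/0.205) × 7.7 = 1.5024
  x=6: (0.021/0.205) × 10.0 = 1.0244
  x=7: (0.012/0.205) × 3.9 = 0.2283
Sum = 1.4000 + 5.1190 + 2.0780 + 1.5024 + 1.0244 + 0.2283 = 11.3522

11.35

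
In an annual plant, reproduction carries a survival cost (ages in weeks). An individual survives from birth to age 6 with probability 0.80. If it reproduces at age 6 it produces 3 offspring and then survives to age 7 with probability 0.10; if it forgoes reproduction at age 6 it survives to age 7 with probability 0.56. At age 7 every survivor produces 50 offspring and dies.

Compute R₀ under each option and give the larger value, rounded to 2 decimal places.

breed at age 6: R₀ = 0.80 × (3 + 0.10 × 50) = 0.80 × 8.0000 = 6.4000
delay to age 7: R₀ = 0.80 × (0.56 × 50) = 0.80 × 28.0000 = 22.4000
Higher: delay to age 7 (22.4000).

22.40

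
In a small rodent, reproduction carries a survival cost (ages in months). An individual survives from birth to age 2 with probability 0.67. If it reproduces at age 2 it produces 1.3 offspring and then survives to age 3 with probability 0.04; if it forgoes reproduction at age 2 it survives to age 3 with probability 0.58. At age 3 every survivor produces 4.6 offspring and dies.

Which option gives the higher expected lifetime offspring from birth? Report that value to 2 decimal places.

1.79

breed at age 2: R₀ = 0.67 × (1.3 + 0.04 × 4.6) = 0.67 × 1.4840 = 0.9943
delay to age 3: R₀ = 0.67 × (0.58 × 4.6) = 0.67 × 2.6680 = 1.7876
Higher: delay to age 3 (1.7876).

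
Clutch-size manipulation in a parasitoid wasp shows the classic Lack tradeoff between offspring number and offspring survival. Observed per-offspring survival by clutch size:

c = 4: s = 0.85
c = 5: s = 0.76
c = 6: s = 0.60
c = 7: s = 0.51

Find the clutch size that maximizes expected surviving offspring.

5

Expected surviving offspring = c × s(c):
  c=4: 4 × 0.85 = 3.400
  c=5: 5 × 0.76 = 3.800
  c=6: 6 × 0.60 = 3.600
  c=7: 7 × 0.51 = 3.570
Maximum at c = 5 (3.800 surviving offspring).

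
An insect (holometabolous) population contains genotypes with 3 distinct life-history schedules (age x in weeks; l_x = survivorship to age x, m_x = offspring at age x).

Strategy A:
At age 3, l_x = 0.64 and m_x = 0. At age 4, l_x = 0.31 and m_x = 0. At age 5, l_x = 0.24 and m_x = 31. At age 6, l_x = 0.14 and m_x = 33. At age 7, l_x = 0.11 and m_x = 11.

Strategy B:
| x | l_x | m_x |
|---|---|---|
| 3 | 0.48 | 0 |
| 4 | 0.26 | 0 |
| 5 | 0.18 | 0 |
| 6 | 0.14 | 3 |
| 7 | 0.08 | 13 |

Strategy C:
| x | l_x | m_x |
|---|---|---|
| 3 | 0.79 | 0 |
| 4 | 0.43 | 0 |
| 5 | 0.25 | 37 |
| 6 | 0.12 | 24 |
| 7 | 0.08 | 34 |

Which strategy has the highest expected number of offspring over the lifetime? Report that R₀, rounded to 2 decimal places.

14.85

Strategy A: R₀ = 0.64×0 + 0.31×0 + 0.24×31 + 0.14×33 + 0.11×11 = 13.2700
Strategy B: R₀ = 0.48×0 + 0.26×0 + 0.18×0 + 0.14×3 + 0.08×13 = 1.4600
Strategy C: R₀ = 0.79×0 + 0.43×0 + 0.25×37 + 0.12×24 + 0.08×34 = 14.8500
Highest R₀: strategy C with 14.8500.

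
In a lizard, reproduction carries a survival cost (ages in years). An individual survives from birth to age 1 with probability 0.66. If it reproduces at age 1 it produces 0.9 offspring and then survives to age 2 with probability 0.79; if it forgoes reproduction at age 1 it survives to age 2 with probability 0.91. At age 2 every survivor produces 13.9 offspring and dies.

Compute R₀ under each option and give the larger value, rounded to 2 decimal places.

8.35

breed at age 1: R₀ = 0.66 × (0.9 + 0.79 × 13.9) = 0.66 × 11.8810 = 7.8415
delay to age 2: R₀ = 0.66 × (0.91 × 13.9) = 0.66 × 12.6490 = 8.3483
Higher: delay to age 2 (8.3483).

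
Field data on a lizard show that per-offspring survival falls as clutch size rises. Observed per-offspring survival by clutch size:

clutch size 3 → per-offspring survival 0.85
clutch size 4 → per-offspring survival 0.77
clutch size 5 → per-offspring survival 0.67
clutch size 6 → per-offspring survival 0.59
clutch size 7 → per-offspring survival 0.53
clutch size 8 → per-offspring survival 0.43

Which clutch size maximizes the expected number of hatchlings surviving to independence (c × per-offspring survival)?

Expected hatchlings surviving to independence = c × s(c):
  c=3: 3 × 0.85 = 2.550
  c=4: 4 × 0.77 = 3.080
  c=5: 5 × 0.67 = 3.350
  c=6: 6 × 0.59 = 3.540
  c=7: 7 × 0.53 = 3.710
  c=8: 8 × 0.43 = 3.440
Maximum at c = 7 (3.710 hatchlings surviving to independence).

7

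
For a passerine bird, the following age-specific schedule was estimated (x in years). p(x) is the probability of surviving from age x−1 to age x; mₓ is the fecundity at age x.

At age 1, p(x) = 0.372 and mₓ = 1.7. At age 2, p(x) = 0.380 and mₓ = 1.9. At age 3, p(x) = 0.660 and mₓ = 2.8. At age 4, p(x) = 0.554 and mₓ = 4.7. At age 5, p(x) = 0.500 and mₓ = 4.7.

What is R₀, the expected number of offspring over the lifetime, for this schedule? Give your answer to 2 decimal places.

Survivorship from birth: l_x = p_1·p_2·…·p_x.
  l_1 = 0.37200
  l_2 = 0.14136
  l_3 = 0.09330
  l_4 = 0.05169
  l_5 = 0.02584
R₀ = Σ l_x mₓ:
  age 1: 0.37200 × 1.7 = 0.6324
  age 2: 0.14136 × 1.9 = 0.2686
  age 3: 0.09330 × 2.8 = 0.2612
  age 4: 0.05169 × 4.7 = 0.2429
  age 5: 0.02584 × 4.7 = 0.1214
R₀ = 0.6324 + 0.2686 + 0.2612 + 0.2429 + 0.1214 = 1.5266

1.53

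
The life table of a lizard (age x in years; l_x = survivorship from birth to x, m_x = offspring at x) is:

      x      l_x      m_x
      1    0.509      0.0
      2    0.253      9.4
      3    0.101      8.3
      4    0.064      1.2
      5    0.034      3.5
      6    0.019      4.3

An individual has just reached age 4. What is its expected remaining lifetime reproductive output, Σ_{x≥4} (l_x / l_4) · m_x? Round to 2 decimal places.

l_4 = 0.064. Conditional survival from age 4 to x is l_x / l_4.
  x=4: (0.064/0.064) × 1.2 = 1.2000
  x=5: (0.034/0.064) × 3.5 = 1.8594
  x=6: (0.019/0.064) × 4.3 = 1.2766
Sum = 1.2000 + 1.8594 + 1.2766 = 4.3359

4.34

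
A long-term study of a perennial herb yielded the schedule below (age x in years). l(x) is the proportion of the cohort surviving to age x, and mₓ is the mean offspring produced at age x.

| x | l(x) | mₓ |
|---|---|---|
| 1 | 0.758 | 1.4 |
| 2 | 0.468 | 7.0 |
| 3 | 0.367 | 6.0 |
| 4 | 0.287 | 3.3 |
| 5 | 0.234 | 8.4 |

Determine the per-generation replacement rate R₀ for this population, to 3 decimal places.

9.452

R₀ = Σ l(x) mₓ:
  age 1: 0.758 × 1.4 = 1.0612
  age 2: 0.468 × 7.0 = 3.2760
  age 3: 0.367 × 6.0 = 2.2020
  age 4: 0.287 × 3.3 = 0.9471
  age 5: 0.234 × 8.4 = 1.9656
R₀ = 1.0612 + 3.2760 + 2.2020 + 0.9471 + 1.9656 = 9.4519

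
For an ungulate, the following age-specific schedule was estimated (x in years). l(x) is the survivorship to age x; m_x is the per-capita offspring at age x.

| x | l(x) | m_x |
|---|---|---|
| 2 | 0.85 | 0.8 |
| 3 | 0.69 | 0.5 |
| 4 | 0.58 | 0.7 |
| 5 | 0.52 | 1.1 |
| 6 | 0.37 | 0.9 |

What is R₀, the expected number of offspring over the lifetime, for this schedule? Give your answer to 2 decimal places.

R₀ = Σ l(x) m_x:
  age 2: 0.85 × 0.8 = 0.6800
  age 3: 0.69 × 0.5 = 0.3450
  age 4: 0.58 × 0.7 = 0.4060
  age 5: 0.52 × 1.1 = 0.5720
  age 6: 0.37 × 0.9 = 0.3330
R₀ = 0.6800 + 0.3450 + 0.4060 + 0.5720 + 0.3330 = 2.3360

2.34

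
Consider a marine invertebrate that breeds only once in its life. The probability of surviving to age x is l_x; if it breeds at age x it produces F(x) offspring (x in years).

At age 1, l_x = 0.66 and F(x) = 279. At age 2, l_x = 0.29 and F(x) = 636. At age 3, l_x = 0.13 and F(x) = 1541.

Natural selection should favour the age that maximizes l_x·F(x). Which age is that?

Expected offspring if breeding at age x = l_x × F(x):
  age 1: 0.66 × 279 = 184.140
  age 2: 0.29 × 636 = 184.440
  age 3: 0.13 × 1541 = 200.330
Maximum at age 3 (200.330).

3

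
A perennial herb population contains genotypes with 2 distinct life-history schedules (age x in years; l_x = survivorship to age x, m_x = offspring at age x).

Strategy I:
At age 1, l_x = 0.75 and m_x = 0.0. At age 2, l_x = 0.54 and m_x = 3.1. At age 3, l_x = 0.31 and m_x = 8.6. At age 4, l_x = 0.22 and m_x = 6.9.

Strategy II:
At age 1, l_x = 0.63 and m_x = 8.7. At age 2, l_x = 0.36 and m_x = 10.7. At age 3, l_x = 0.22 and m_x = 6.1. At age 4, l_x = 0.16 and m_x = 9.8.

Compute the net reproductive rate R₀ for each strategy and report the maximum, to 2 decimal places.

12.24

Strategy I: R₀ = 0.75×0.0 + 0.54×3.1 + 0.31×8.6 + 0.22×6.9 = 5.8580
Strategy II: R₀ = 0.63×8.7 + 0.36×10.7 + 0.22×6.1 + 0.16×9.8 = 12.2430
Highest R₀: strategy II with 12.2430.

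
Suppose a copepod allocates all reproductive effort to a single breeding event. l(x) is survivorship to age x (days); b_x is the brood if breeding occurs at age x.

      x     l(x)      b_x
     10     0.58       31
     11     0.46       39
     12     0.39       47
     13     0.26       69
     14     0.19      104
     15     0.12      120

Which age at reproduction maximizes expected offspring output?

Expected offspring if breeding at age x = l(x) × b_x:
  age 10: 0.58 × 31 = 17.980
  age 11: 0.46 × 39 = 17.940
  age 12: 0.39 × 47 = 18.330
  age 13: 0.26 × 69 = 17.940
  age 14: 0.19 × 104 = 19.760
  age 15: 0.12 × 120 = 14.400
Maximum at age 14 (19.760).

14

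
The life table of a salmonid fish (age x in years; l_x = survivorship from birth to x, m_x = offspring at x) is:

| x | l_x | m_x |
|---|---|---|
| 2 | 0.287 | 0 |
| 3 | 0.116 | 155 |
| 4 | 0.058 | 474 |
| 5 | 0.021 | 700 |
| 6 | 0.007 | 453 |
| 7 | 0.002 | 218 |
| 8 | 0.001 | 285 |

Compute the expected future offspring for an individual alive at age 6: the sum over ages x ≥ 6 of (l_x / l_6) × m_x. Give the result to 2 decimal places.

l_6 = 0.007. Conditional survival from age 6 to x is l_x / l_6.
  x=6: (0.007/0.007) × 453 = 453.0000
  x=7: (0.002/0.007) × 218 = 62.2857
  x=8: (0.001/0.007) × 285 = 40.7143
Sum = 453.0000 + 62.2857 + 40.7143 = 556.0000

556.00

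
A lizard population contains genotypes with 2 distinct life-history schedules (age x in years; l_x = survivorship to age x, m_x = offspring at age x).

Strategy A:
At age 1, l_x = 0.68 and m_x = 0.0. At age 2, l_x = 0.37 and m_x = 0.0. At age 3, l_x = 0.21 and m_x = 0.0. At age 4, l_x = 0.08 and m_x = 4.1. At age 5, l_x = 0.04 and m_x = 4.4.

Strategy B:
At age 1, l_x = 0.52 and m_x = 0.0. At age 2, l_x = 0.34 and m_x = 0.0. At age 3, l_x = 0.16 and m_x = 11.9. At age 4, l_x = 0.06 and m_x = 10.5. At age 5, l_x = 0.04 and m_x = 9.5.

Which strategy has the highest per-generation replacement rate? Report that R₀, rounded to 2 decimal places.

Strategy A: R₀ = 0.68×0.0 + 0.37×0.0 + 0.21×0.0 + 0.08×4.1 + 0.04×4.4 = 0.5040
Strategy B: R₀ = 0.52×0.0 + 0.34×0.0 + 0.16×11.9 + 0.06×10.5 + 0.04×9.5 = 2.9140
Highest R₀: strategy B with 2.9140.

2.91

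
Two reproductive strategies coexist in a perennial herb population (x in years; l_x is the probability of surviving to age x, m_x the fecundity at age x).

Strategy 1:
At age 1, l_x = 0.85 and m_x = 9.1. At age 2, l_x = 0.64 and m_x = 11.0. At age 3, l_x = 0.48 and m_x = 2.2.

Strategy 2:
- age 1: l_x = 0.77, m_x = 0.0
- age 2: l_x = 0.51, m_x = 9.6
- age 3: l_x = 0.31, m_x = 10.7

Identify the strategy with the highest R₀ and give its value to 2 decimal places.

Strategy 1: R₀ = 0.85×9.1 + 0.64×11.0 + 0.48×2.2 = 15.8310
Strategy 2: R₀ = 0.77×0.0 + 0.51×9.6 + 0.31×10.7 = 8.2130
Highest R₀: strategy 1 with 15.8310.

15.83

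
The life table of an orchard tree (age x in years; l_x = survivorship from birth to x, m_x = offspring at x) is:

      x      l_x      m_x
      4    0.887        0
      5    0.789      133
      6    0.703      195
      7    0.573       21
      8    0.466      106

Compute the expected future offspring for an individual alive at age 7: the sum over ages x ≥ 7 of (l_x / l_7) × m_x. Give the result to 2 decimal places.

l_7 = 0.573. Conditional survival from age 7 to x is l_x / l_7.
  x=7: (0.573/0.573) × 21 = 21.0000
  x=8: (0.466/0.573) × 106 = 86.2059
Sum = 21.0000 + 86.2059 = 107.2059

107.21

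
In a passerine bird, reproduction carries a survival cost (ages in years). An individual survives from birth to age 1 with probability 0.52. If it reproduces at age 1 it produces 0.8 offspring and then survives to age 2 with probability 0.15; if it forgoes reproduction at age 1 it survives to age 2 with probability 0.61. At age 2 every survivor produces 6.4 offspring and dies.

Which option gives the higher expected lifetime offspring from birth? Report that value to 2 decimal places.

breed at age 1: R₀ = 0.52 × (0.8 + 0.15 × 6.4) = 0.52 × 1.7600 = 0.9152
delay to age 2: R₀ = 0.52 × (0.61 × 6.4) = 0.52 × 3.9040 = 2.0301
Higher: delay to age 2 (2.0301).

2.03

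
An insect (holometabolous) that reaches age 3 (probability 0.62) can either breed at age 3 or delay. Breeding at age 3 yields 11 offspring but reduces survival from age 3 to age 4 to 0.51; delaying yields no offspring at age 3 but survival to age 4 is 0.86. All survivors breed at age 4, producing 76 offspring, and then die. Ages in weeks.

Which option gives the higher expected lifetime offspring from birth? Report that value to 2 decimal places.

breed at age 3: R₀ = 0.62 × (11 + 0.51 × 76) = 0.62 × 49.7600 = 30.8512
delay to age 4: R₀ = 0.62 × (0.86 × 76) = 0.62 × 65.3600 = 40.5232
Higher: delay to age 4 (40.5232).

40.52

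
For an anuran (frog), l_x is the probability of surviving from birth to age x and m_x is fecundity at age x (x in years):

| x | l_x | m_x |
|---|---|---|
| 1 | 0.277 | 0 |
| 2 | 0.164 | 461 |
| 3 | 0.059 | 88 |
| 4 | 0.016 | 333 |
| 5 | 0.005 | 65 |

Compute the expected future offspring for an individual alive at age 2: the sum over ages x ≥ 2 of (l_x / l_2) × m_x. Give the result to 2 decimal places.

527.13

l_2 = 0.164. Conditional survival from age 2 to x is l_x / l_2.
  x=2: (0.164/0.164) × 461 = 461.0000
  x=3: (0.059/0.164) × 88 = 31.6585
  x=4: (0.016/0.164) × 333 = 32.4878
  x=5: (0.005/0.164) × 65 = 1.9817
Sum = 461.0000 + 31.6585 + 32.4878 + 1.9817 = 527.1280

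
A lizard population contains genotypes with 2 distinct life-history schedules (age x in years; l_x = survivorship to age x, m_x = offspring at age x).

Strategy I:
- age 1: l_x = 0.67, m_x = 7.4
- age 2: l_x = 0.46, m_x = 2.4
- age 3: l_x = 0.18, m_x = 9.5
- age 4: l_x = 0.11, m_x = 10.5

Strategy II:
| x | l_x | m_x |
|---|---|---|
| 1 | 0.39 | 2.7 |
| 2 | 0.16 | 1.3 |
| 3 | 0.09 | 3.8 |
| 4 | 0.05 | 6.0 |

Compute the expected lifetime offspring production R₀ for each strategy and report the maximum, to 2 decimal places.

8.93

Strategy I: R₀ = 0.67×7.4 + 0.46×2.4 + 0.18×9.5 + 0.11×10.5 = 8.9270
Strategy II: R₀ = 0.39×2.7 + 0.16×1.3 + 0.09×3.8 + 0.05×6.0 = 1.9030
Highest R₀: strategy I with 8.9270.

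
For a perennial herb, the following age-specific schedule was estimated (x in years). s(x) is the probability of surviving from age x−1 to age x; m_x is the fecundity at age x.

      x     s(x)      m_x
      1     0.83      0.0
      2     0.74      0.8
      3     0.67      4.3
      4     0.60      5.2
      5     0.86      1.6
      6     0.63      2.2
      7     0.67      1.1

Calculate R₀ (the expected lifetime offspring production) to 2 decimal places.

4.28

Survivorship from birth: l_x = s_1·s_2·…·s_x.
  l_1 = 0.83000
  l_2 = 0.61420
  l_3 = 0.41151
  l_4 = 0.24691
  l_5 = 0.21234
  l_6 = 0.13377
  l_7 = 0.08963
R₀ = Σ l_x m_x:
  age 1: 0.83000 × 0.0 = 0.0000
  age 2: 0.61420 × 0.8 = 0.4914
  age 3: 0.41151 × 4.3 = 1.7695
  age 4: 0.24691 × 5.2 = 1.2839
  age 5: 0.21234 × 1.6 = 0.3397
  age 6: 0.13377 × 2.2 = 0.2943
  age 7: 0.08963 × 1.1 = 0.0986
R₀ = 0.0000 + 0.4914 + 1.7695 + 1.2839 + 0.3397 + 0.2943 + 0.0986 = 4.2774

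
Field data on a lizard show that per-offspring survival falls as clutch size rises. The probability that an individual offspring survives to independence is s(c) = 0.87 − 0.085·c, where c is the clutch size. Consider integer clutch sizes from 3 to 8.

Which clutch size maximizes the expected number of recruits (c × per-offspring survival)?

5

Expected recruits = c × s(c):
  c=3: 3 × 0.615 = 1.845
  c=4: 4 × 0.530 = 2.120
  c=5: 5 × 0.445 = 2.225
  c=6: 6 × 0.360 = 2.160
  c=7: 7 × 0.275 = 1.925
  c=8: 8 × 0.190 = 1.520
Maximum at c = 5 (2.225 recruits).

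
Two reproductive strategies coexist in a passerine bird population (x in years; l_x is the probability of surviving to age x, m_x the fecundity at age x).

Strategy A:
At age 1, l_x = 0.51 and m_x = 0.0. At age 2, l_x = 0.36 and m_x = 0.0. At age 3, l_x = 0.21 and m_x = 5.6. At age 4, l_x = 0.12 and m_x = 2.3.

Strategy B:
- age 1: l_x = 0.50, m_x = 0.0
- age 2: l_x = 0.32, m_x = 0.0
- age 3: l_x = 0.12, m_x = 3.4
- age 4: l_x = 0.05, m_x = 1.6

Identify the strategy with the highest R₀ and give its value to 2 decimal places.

1.45

Strategy A: R₀ = 0.51×0.0 + 0.36×0.0 + 0.21×5.6 + 0.12×2.3 = 1.4520
Strategy B: R₀ = 0.50×0.0 + 0.32×0.0 + 0.12×3.4 + 0.05×1.6 = 0.4880
Highest R₀: strategy A with 1.4520.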